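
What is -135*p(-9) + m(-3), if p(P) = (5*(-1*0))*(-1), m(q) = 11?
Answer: 11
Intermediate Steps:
p(P) = 0 (p(P) = (5*0)*(-1) = 0*(-1) = 0)
-135*p(-9) + m(-3) = -135*0 + 11 = 0 + 11 = 11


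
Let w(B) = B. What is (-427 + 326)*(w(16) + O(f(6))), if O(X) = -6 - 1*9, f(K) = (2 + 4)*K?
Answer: -101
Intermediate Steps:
f(K) = 6*K
O(X) = -15 (O(X) = -6 - 9 = -15)
(-427 + 326)*(w(16) + O(f(6))) = (-427 + 326)*(16 - 15) = -101*1 = -101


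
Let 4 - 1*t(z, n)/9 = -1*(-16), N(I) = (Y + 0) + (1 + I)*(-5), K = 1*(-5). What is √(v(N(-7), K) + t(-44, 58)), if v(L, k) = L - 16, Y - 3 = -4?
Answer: I*√95 ≈ 9.7468*I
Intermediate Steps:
K = -5
Y = -1 (Y = 3 - 4 = -1)
N(I) = -6 - 5*I (N(I) = (-1 + 0) + (1 + I)*(-5) = -1 + (-5 - 5*I) = -6 - 5*I)
v(L, k) = -16 + L
t(z, n) = -108 (t(z, n) = 36 - (-9)*(-16) = 36 - 9*16 = 36 - 144 = -108)
√(v(N(-7), K) + t(-44, 58)) = √((-16 + (-6 - 5*(-7))) - 108) = √((-16 + (-6 + 35)) - 108) = √((-16 + 29) - 108) = √(13 - 108) = √(-95) = I*√95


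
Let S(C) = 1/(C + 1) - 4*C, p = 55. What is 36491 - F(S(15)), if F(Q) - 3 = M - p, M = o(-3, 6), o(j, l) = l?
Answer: 36537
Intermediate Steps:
S(C) = 1/(1 + C) - 4*C
M = 6
F(Q) = -46 (F(Q) = 3 + (6 - 1*55) = 3 + (6 - 55) = 3 - 49 = -46)
36491 - F(S(15)) = 36491 - 1*(-46) = 36491 + 46 = 36537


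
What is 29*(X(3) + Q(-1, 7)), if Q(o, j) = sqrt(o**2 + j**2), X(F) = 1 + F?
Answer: 116 + 145*sqrt(2) ≈ 321.06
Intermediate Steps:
Q(o, j) = sqrt(j**2 + o**2)
29*(X(3) + Q(-1, 7)) = 29*((1 + 3) + sqrt(7**2 + (-1)**2)) = 29*(4 + sqrt(49 + 1)) = 29*(4 + sqrt(50)) = 29*(4 + 5*sqrt(2)) = 116 + 145*sqrt(2)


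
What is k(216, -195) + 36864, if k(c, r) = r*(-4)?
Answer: 37644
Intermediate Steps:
k(c, r) = -4*r
k(216, -195) + 36864 = -4*(-195) + 36864 = 780 + 36864 = 37644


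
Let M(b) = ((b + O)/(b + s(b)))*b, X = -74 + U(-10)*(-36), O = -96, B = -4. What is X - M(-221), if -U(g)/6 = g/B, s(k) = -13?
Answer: 13777/18 ≈ 765.39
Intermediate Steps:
U(g) = 3*g/2 (U(g) = -6*g/(-4) = -6*g*(-1)/4 = -(-3)*g/2 = 3*g/2)
X = 466 (X = -74 + ((3/2)*(-10))*(-36) = -74 - 15*(-36) = -74 + 540 = 466)
M(b) = b*(-96 + b)/(-13 + b) (M(b) = ((b - 96)/(b - 13))*b = ((-96 + b)/(-13 + b))*b = b*(-96 + b)/(-13 + b))
X - M(-221) = 466 - (-221)*(-96 - 221)/(-13 - 221) = 466 - (-221)*(-317)/(-234) = 466 - (-221)*(-1)*(-317)/234 = 466 - 1*(-5389/18) = 466 + 5389/18 = 13777/18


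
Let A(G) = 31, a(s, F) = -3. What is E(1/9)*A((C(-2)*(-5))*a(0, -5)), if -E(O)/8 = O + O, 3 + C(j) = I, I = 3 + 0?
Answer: -496/9 ≈ -55.111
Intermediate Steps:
I = 3
C(j) = 0 (C(j) = -3 + 3 = 0)
E(O) = -16*O (E(O) = -8*(O + O) = -16*O)
E(1/9)*A((C(-2)*(-5))*a(0, -5)) = -16/9*31 = -496/9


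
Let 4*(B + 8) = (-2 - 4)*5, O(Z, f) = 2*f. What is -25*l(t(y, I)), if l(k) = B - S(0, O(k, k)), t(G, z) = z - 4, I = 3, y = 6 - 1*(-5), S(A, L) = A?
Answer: 775/2 ≈ 387.50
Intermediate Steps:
y = 11 (y = 6 + 5 = 11)
B = -31/2 (B = -8 + ((-2 - 4)*5)/4 = -8 + (-6*5)/4 = -8 + (¼)*(-30) = -8 - 15/2 = -31/2 ≈ -15.500)
t(G, z) = -4 + z
l(k) = -31/2 (l(k) = -31/2 - 1*0 = -31/2 + 0 = -31/2)
-25*l(t(y, I)) = -25*(-31/2) = 775/2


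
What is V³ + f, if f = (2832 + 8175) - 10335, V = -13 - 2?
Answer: -2703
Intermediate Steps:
V = -15
f = 672 (f = 11007 - 10335 = 672)
V³ + f = (-15)³ + 672 = -3375 + 672 = -2703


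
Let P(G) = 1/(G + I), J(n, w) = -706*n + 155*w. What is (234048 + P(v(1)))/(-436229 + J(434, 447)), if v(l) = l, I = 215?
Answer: -50554369/145443168 ≈ -0.34759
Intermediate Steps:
P(G) = 1/(215 + G) (P(G) = 1/(G + 215) = 1/(215 + G))
(234048 + P(v(1)))/(-436229 + J(434, 447)) = (234048 + 1/(215 + 1))/(-436229 + (-706*434 + 155*447)) = (234048 + 1/216)/(-436229 + (-306404 + 69285)) = (234048 + 1/216)/(-436229 - 237119) = (50554369/216)/(-673348) = (50554369/216)*(-1/673348) = -50554369/145443168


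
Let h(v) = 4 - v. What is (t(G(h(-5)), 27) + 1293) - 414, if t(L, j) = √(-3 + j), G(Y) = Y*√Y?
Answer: 879 + 2*√6 ≈ 883.90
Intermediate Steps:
G(Y) = Y^(3/2)
(t(G(h(-5)), 27) + 1293) - 414 = (√(-3 + 27) + 1293) - 414 = (√24 + 1293) - 414 = (2*√6 + 1293) - 414 = (1293 + 2*√6) - 414 = 879 + 2*√6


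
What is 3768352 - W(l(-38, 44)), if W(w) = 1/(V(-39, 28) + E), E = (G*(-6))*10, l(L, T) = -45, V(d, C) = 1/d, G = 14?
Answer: 123454979911/32761 ≈ 3.7684e+6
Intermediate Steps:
E = -840 (E = (14*(-6))*10 = -84*10 = -840)
W(w) = -39/32761 (W(w) = 1/(1/(-39) - 840) = 1/(-1/39 - 840) = 1/(-32761/39) = -39/32761)
3768352 - W(l(-38, 44)) = 3768352 - 1*(-39/32761) = 3768352 + 39/32761 = 123454979911/32761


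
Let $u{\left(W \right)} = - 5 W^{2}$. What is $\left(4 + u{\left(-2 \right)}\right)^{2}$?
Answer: $256$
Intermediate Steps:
$\left(4 + u{\left(-2 \right)}\right)^{2} = \left(4 - 5 \left(-2\right)^{2}\right)^{2} = \left(4 - 20\right)^{2} = \left(-16\right)^{2} = 256$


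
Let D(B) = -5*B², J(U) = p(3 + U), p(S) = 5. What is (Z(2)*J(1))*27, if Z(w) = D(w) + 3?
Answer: -2295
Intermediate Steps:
J(U) = 5
Z(w) = 3 - 5*w² (Z(w) = -5*w² + 3 = 3 - 5*w²)
(Z(2)*J(1))*27 = ((3 - 5*2²)*5)*27 = ((3 - 5*4)*5)*27 = ((3 - 20)*5)*27 = -17*5*27 = -85*27 = -2295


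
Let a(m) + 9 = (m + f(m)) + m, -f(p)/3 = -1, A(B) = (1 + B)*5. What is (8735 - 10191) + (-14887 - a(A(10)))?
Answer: -16447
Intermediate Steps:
A(B) = 5 + 5*B
f(p) = 3 (f(p) = -3*(-1) = 3)
a(m) = -6 + 2*m (a(m) = -9 + ((m + 3) + m) = -9 + ((3 + m) + m) = -9 + (3 + 2*m) = -6 + 2*m)
(8735 - 10191) + (-14887 - a(A(10))) = (8735 - 10191) + (-14887 - (-6 + 2*(5 + 5*10))) = -1456 + (-14887 - (-6 + 2*(5 + 50))) = -1456 + (-14887 - (-6 + 2*55)) = -1456 + (-14887 - (-6 + 110)) = -1456 + (-14887 - 1*104) = -1456 + (-14887 - 104) = -1456 - 14991 = -16447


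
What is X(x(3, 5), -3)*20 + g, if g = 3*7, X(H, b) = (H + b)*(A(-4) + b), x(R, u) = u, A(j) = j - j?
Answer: -99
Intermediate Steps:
A(j) = 0
X(H, b) = b*(H + b) (X(H, b) = (H + b)*(0 + b) = (H + b)*b = b*(H + b))
g = 21
X(x(3, 5), -3)*20 + g = -3*(5 - 3)*20 + 21 = -3*2*20 + 21 = -6*20 + 21 = -120 + 21 = -99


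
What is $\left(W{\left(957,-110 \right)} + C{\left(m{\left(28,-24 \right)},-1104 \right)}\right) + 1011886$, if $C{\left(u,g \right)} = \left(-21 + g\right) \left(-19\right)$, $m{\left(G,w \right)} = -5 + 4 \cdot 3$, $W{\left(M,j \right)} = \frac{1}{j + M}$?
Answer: $\frac{875172068}{847} \approx 1.0333 \cdot 10^{6}$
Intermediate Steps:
$W{\left(M,j \right)} = \frac{1}{M + j}$
$m{\left(G,w \right)} = 7$ ($m{\left(G,w \right)} = -5 + 12 = 7$)
$C{\left(u,g \right)} = 399 - 19 g$
$\left(W{\left(957,-110 \right)} + C{\left(m{\left(28,-24 \right)},-1104 \right)}\right) + 1011886 = \left(\frac{1}{957 - 110} + \left(399 - -20976\right)\right) + 1011886 = \left(\frac{1}{847} + \left(399 + 20976\right)\right) + 1011886 = \left(\frac{1}{847} + 21375\right) + 1011886 = \frac{18104626}{847} + 1011886 = \frac{875172068}{847}$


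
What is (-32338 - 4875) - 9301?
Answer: -46514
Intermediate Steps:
(-32338 - 4875) - 9301 = -37213 - 9301 = -46514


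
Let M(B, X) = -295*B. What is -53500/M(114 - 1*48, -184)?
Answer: 5350/1947 ≈ 2.7478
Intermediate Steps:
-53500/M(114 - 1*48, -184) = -53500*(-1/(295*(114 - 1*48))) = -53500*(-1/(295*(114 - 48))) = -53500/((-295*66)) = -53500/(-19470) = -53500*(-1/19470) = 5350/1947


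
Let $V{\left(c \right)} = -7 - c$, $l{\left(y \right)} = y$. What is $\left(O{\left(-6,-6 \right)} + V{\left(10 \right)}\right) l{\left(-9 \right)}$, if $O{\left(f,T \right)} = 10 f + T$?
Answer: $747$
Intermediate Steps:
$O{\left(f,T \right)} = T + 10 f$
$\left(O{\left(-6,-6 \right)} + V{\left(10 \right)}\right) l{\left(-9 \right)} = \left(\left(-6 + 10 \left(-6\right)\right) - 17\right) \left(-9\right) = \left(\left(-6 - 60\right) - 17\right) \left(-9\right) = \left(-66 - 17\right) \left(-9\right) = \left(-83\right) \left(-9\right) = 747$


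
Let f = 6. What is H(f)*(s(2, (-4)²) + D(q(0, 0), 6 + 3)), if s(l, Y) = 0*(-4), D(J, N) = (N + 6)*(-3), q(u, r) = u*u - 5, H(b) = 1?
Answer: -45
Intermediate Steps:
q(u, r) = -5 + u² (q(u, r) = u² - 5 = -5 + u²)
D(J, N) = -18 - 3*N (D(J, N) = (6 + N)*(-3) = -18 - 3*N)
s(l, Y) = 0
H(f)*(s(2, (-4)²) + D(q(0, 0), 6 + 3)) = 1*(0 + (-18 - 3*(6 + 3))) = 1*(0 + (-18 - 3*9)) = 1*(0 + (-18 - 27)) = 1*(0 - 45) = 1*(-45) = -45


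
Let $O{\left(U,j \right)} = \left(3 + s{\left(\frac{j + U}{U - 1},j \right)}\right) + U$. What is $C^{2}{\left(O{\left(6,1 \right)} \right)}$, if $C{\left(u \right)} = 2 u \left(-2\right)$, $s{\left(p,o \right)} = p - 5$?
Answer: $\frac{11664}{25} \approx 466.56$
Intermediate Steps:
$s{\left(p,o \right)} = -5 + p$
$O{\left(U,j \right)} = -2 + U + \frac{U + j}{-1 + U}$ ($O{\left(U,j \right)} = \left(3 - \left(5 - \frac{j + U}{U - 1}\right)\right) + U = \left(3 - \left(5 - \frac{U + j}{-1 + U}\right)\right) + U = \left(-2 + \frac{U + j}{-1 + U}\right) + U = -2 + U + \frac{U + j}{-1 + U}$)
$C{\left(u \right)} = - 4 u$
$C^{2}{\left(O{\left(6,1 \right)} \right)} = \left(- 4 \frac{6 + 1 + \left(-1 + 6\right) \left(-2 + 6\right)}{-1 + 6}\right)^{2} = \left(- 4 \frac{6 + 1 + 5 \cdot 4}{5}\right)^{2} = \left(- 4 \frac{6 + 1 + 20}{5}\right)^{2} = \left(- 4 \cdot \frac{1}{5} \cdot 27\right)^{2} = \left(\left(-4\right) \frac{27}{5}\right)^{2} = \left(- \frac{108}{5}\right)^{2} = \frac{11664}{25}$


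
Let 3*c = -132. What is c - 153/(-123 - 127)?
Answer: -10847/250 ≈ -43.388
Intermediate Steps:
c = -44 (c = (⅓)*(-132) = -44)
c - 153/(-123 - 127) = -44 - 153/(-123 - 127) = -44 - 153/(-250) = -44 - 1/250*(-153) = -44 + 153/250 = -10847/250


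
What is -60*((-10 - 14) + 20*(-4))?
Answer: 6240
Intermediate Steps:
-60*((-10 - 14) + 20*(-4)) = -60*(-24 - 80) = -60*(-104) = 6240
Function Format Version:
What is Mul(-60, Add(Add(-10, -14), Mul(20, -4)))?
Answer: 6240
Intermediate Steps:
Mul(-60, Add(Add(-10, -14), Mul(20, -4))) = Mul(-60, Add(-24, -80)) = Mul(-60, -104) = 6240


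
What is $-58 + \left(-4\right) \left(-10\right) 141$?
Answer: $5582$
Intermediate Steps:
$-58 + \left(-4\right) \left(-10\right) 141 = -58 + 40 \cdot 141 = -58 + 5640 = 5582$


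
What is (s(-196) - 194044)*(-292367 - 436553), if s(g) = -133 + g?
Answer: 141682367160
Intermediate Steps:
(s(-196) - 194044)*(-292367 - 436553) = ((-133 - 196) - 194044)*(-292367 - 436553) = (-329 - 194044)*(-728920) = -194373*(-728920) = 141682367160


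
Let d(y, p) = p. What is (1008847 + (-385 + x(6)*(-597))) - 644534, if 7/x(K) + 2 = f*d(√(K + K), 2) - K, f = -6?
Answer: 7282739/20 ≈ 3.6414e+5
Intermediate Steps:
x(K) = 7/(-14 - K) (x(K) = 7/(-2 + (-6*2 - K)) = 7/(-2 + (-12 - K)) = 7/(-14 - K))
(1008847 + (-385 + x(6)*(-597))) - 644534 = (1008847 + (-385 - 7/(14 + 6)*(-597))) - 644534 = (1008847 + (-385 - 7/20*(-597))) - 644534 = (1008847 + (-385 + 4179/20)) - 644534 = (1008847 - 3521/20) - 644534 = 20173419/20 - 644534 = 7282739/20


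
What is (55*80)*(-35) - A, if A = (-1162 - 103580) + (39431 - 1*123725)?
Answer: 35036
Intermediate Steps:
A = -189036 (A = -104742 + (39431 - 123725) = -104742 - 84294 = -189036)
(55*80)*(-35) - A = (55*80)*(-35) - 1*(-189036) = 4400*(-35) + 189036 = -154000 + 189036 = 35036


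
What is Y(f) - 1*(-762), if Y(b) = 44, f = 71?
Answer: 806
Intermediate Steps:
Y(f) - 1*(-762) = 44 - 1*(-762) = 44 + 762 = 806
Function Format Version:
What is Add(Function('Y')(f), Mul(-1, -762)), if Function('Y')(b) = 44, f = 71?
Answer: 806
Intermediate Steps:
Add(Function('Y')(f), Mul(-1, -762)) = Add(44, Mul(-1, -762)) = Add(44, 762) = 806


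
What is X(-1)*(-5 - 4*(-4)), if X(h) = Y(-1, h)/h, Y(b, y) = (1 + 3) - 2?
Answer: -22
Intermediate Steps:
Y(b, y) = 2 (Y(b, y) = 4 - 2 = 2)
X(h) = 2/h
X(-1)*(-5 - 4*(-4)) = (2/(-1))*(-5 - 4*(-4)) = (2*(-1))*(-5 + 16) = -2*11 = -22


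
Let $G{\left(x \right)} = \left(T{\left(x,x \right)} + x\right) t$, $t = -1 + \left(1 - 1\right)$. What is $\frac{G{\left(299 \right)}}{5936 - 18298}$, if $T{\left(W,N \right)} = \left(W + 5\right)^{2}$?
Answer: $\frac{15}{2} \approx 7.5$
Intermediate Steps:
$t = -1$ ($t = -1 + 0 = -1$)
$T{\left(W,N \right)} = \left(5 + W\right)^{2}$
$G{\left(x \right)} = - x - \left(5 + x\right)^{2}$ ($G{\left(x \right)} = \left(\left(5 + x\right)^{2} + x\right) \left(-1\right) = \left(x + \left(5 + x\right)^{2}\right) \left(-1\right) = - x - \left(5 + x\right)^{2}$)
$\frac{G{\left(299 \right)}}{5936 - 18298} = \frac{\left(-1\right) 299 - \left(5 + 299\right)^{2}}{5936 - 18298} = \frac{-299 - 304^{2}}{-12362} = \left(-299 - 92416\right) \left(- \frac{1}{12362}\right) = \left(-92715\right) \left(- \frac{1}{12362}\right) = \frac{15}{2}$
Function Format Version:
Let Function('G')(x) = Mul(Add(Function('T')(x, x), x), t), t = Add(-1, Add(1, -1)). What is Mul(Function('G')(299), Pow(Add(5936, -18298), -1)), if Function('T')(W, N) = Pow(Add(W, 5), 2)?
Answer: Rational(15, 2) ≈ 7.5000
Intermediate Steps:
t = -1 (t = Add(-1, 0) = -1)
Function('T')(W, N) = Pow(Add(5, W), 2)
Function('G')(x) = Add(Mul(-1, x), Mul(-1, Pow(Add(5, x), 2))) (Function('G')(x) = Mul(Add(Pow(Add(5, x), 2), x), -1) = Mul(Add(x, Pow(Add(5, x), 2)), -1) = Add(Mul(-1, x), Mul(-1, Pow(Add(5, x), 2))))
Mul(Function('G')(299), Pow(Add(5936, -18298), -1)) = Mul(Add(Mul(-1, 299), Mul(-1, Pow(Add(5, 299), 2))), Pow(Add(5936, -18298), -1)) = Mul(Add(-299, Mul(-1, Pow(304, 2))), Pow(-12362, -1)) = Mul(Add(-299, Mul(-1, 92416)), Rational(-1, 12362)) = Mul(Add(-299, -92416), Rational(-1, 12362)) = Mul(-92715, Rational(-1, 12362)) = Rational(15, 2)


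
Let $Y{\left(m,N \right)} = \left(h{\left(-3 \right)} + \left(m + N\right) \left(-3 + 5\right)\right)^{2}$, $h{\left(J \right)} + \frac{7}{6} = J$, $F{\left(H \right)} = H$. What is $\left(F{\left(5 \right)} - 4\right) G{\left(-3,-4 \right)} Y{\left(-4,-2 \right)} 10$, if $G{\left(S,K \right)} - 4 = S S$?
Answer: $\frac{611585}{18} \approx 33977.0$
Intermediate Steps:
$G{\left(S,K \right)} = 4 + S^{2}$ ($G{\left(S,K \right)} = 4 + S S = 4 + S^{2}$)
$h{\left(J \right)} = - \frac{7}{6} + J$
$Y{\left(m,N \right)} = \left(- \frac{25}{6} + 2 N + 2 m\right)^{2}$ ($Y{\left(m,N \right)} = \left(\left(- \frac{7}{6} - 3\right) + \left(m + N\right) \left(-3 + 5\right)\right)^{2} = \left(- \frac{25}{6} + \left(N + m\right) 2\right)^{2} = \left(- \frac{25}{6} + \left(2 N + 2 m\right)\right)^{2} = \left(- \frac{25}{6} + 2 N + 2 m\right)^{2}$)
$\left(F{\left(5 \right)} - 4\right) G{\left(-3,-4 \right)} Y{\left(-4,-2 \right)} 10 = \left(5 - 4\right) \left(4 + \left(-3\right)^{2}\right) \frac{\left(-25 + 12 \left(-2\right) + 12 \left(-4\right)\right)^{2}}{36} \cdot 10 = 1 \left(4 + 9\right) \frac{\left(-25 - 24 - 48\right)^{2}}{36} \cdot 10 = 1 \cdot 13 \frac{\left(-97\right)^{2}}{36} \cdot 10 = 13 \cdot \frac{1}{36} \cdot 9409 \cdot 10 = 13 \cdot \frac{9409}{36} \cdot 10 = \frac{122317}{36} \cdot 10 = \frac{611585}{18}$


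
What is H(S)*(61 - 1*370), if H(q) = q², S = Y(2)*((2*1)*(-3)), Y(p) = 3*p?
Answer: -400464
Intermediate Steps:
S = -36 (S = (3*2)*((2*1)*(-3)) = 6*(2*(-3)) = 6*(-6) = -36)
H(S)*(61 - 1*370) = (-36)²*(61 - 1*370) = 1296*(61 - 370) = 1296*(-309) = -400464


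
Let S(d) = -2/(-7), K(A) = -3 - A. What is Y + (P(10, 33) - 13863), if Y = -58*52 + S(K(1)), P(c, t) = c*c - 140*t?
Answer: -149791/7 ≈ -21399.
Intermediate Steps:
S(d) = 2/7 (S(d) = -2*(-1/7) = 2/7)
P(c, t) = c**2 - 140*t
Y = -21110/7 (Y = -58*52 + 2/7 = -3016 + 2/7 = -21110/7 ≈ -3015.7)
Y + (P(10, 33) - 13863) = -21110/7 + ((10**2 - 140*33) - 13863) = -21110/7 + ((100 - 4620) - 13863) = -21110/7 + (-4520 - 13863) = -21110/7 - 18383 = -149791/7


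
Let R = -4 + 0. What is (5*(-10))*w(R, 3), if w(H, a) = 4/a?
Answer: -200/3 ≈ -66.667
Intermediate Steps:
R = -4
(5*(-10))*w(R, 3) = (5*(-10))*(4/3) = -200/3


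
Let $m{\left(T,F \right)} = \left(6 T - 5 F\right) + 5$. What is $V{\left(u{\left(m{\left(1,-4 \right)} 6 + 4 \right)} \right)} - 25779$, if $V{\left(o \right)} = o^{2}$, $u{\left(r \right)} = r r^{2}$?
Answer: $47045880974221$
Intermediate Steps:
$m{\left(T,F \right)} = 5 - 5 F + 6 T$ ($m{\left(T,F \right)} = \left(- 5 F + 6 T\right) + 5 = 5 - 5 F + 6 T$)
$u{\left(r \right)} = r^{3}$
$V{\left(u{\left(m{\left(1,-4 \right)} 6 + 4 \right)} \right)} - 25779 = \left(\left(\left(5 - -20 + 6 \cdot 1\right) 6 + 4\right)^{3}\right)^{2} - 25779 = \left(\left(\left(5 + 20 + 6\right) 6 + 4\right)^{3}\right)^{2} - 25779 = \left(\left(31 \cdot 6 + 4\right)^{3}\right)^{2} - 25779 = \left(\left(186 + 4\right)^{3}\right)^{2} - 25779 = \left(190^{3}\right)^{2} - 25779 = 6859000^{2} - 25779 = 47045881000000 - 25779 = 47045880974221$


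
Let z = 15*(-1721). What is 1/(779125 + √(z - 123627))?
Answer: 779125/607035915067 - I*√149442/607035915067 ≈ 1.2835e-6 - 6.3683e-10*I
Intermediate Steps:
z = -25815
1/(779125 + √(z - 123627)) = 1/(779125 + √(-25815 - 123627)) = 1/(779125 + √(-149442)) = 1/(779125 + I*√149442)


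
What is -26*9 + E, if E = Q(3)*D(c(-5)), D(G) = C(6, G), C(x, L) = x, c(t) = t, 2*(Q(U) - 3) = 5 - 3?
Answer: -210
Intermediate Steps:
Q(U) = 4 (Q(U) = 3 + (5 - 3)/2 = 3 + (½)*2 = 3 + 1 = 4)
D(G) = 6
E = 24 (E = 4*6 = 24)
-26*9 + E = -26*9 + 24 = -234 + 24 = -210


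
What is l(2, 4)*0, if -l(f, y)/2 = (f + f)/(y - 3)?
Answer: 0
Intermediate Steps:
l(f, y) = -4*f/(-3 + y) (l(f, y) = -2*(f + f)/(y - 3) = -2*2*f/(-3 + y) = -4*f/(-3 + y))
l(2, 4)*0 = -4*2/(-3 + 4)*0 = -4*2/1*0 = -4*2*1*0 = -8*0 = 0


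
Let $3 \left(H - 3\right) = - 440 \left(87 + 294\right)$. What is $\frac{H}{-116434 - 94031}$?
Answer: $\frac{55877}{210465} \approx 0.26549$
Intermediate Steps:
$H = -55877$ ($H = 3 + \frac{\left(-440\right) \left(87 + 294\right)}{3} = 3 + \frac{\left(-440\right) 381}{3} = 3 + \frac{1}{3} \left(-167640\right) = 3 - 55880 = -55877$)
$\frac{H}{-116434 - 94031} = - \frac{55877}{-116434 - 94031} = - \frac{55877}{-210465} = \left(-55877\right) \left(- \frac{1}{210465}\right) = \frac{55877}{210465}$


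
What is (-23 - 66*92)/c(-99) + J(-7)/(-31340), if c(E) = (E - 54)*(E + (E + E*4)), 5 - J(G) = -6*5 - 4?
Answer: -97280849/1424120940 ≈ -0.068309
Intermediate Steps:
J(G) = 39 (J(G) = 5 - (-6*5 - 4) = 5 - (-30 - 4) = 5 - 1*(-34) = 5 + 34 = 39)
c(E) = 6*E*(-54 + E) (c(E) = (-54 + E)*(E + (E + 4*E)) = (-54 + E)*(E + 5*E) = (-54 + E)*(6*E) = 6*E*(-54 + E))
(-23 - 66*92)/c(-99) + J(-7)/(-31340) = (-23 - 66*92)/((6*(-99)*(-54 - 99))) + 39/(-31340) = (-23 - 6072)/((6*(-99)*(-153))) + 39*(-1/31340) = -6095/90882 - 39/31340 = -97280849/1424120940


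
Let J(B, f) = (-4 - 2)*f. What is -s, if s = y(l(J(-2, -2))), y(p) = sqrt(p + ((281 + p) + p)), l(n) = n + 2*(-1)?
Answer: -sqrt(311) ≈ -17.635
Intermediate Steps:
J(B, f) = -6*f
l(n) = -2 + n (l(n) = n - 2 = -2 + n)
y(p) = sqrt(281 + 3*p) (y(p) = sqrt(p + (281 + 2*p)) = sqrt(281 + 3*p))
s = sqrt(311) (s = sqrt(281 + 3*(-2 - 6*(-2))) = sqrt(281 + 3*(-2 + 12)) = sqrt(281 + 3*10) = sqrt(281 + 30) = sqrt(311) ≈ 17.635)
-s = -sqrt(311)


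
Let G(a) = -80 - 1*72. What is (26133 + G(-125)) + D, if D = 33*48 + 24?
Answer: 27589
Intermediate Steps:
G(a) = -152 (G(a) = -80 - 72 = -152)
D = 1608 (D = 1584 + 24 = 1608)
(26133 + G(-125)) + D = (26133 - 152) + 1608 = 25981 + 1608 = 27589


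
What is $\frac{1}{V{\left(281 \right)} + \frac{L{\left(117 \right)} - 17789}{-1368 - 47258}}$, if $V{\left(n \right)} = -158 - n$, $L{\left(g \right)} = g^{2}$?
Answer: $- \frac{593}{260277} \approx -0.0022783$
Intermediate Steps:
$\frac{1}{V{\left(281 \right)} + \frac{L{\left(117 \right)} - 17789}{-1368 - 47258}} = \frac{1}{\left(-158 - 281\right) + \frac{117^{2} - 17789}{-1368 - 47258}} = \frac{1}{\left(-158 - 281\right) + \frac{13689 - 17789}{-48626}} = \frac{1}{-439 - - \frac{50}{593}} = \frac{1}{-439 + \frac{50}{593}} = \frac{1}{- \frac{260277}{593}} = - \frac{593}{260277}$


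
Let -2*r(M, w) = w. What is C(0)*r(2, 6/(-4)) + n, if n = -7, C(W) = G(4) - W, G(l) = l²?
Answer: 5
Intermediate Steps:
r(M, w) = -w/2
C(W) = 16 - W (C(W) = 4² - W = 16 - W)
C(0)*r(2, 6/(-4)) + n = (16 - 1*0)*(-3/(-4)) - 7 = (16 + 0)*(-3*(-1)/4) - 7 = 16*(-½*(-3/2)) - 7 = 16*(¾) - 7 = 12 - 7 = 5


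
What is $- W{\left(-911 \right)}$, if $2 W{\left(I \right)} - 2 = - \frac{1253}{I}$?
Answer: $- \frac{3075}{1822} \approx -1.6877$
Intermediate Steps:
$W{\left(I \right)} = 1 - \frac{1253}{2 I}$ ($W{\left(I \right)} = 1 + \frac{\left(-1253\right) \frac{1}{I}}{2} = 1 - \frac{1253}{2 I}$)
$- W{\left(-911 \right)} = - \frac{- \frac{1253}{2} - 911}{-911} = - \frac{\left(-1\right) \left(-3075\right)}{911 \cdot 2} = \left(-1\right) \frac{3075}{1822} = - \frac{3075}{1822}$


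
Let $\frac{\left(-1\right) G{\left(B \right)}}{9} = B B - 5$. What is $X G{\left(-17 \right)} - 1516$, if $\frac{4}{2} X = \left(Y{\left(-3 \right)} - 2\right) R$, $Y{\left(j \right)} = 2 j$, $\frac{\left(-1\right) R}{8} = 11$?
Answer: $-901228$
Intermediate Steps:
$R = -88$ ($R = \left(-8\right) 11 = -88$)
$G{\left(B \right)} = 45 - 9 B^{2}$ ($G{\left(B \right)} = - 9 \left(B B - 5\right) = - 9 \left(B^{2} - 5\right) = - 9 \left(-5 + B^{2}\right) = 45 - 9 B^{2}$)
$X = 352$ ($X = \frac{\left(2 \left(-3\right) - 2\right) \left(-88\right)}{2} = \frac{\left(-6 - 2\right) \left(-88\right)}{2} = \frac{\left(-8\right) \left(-88\right)}{2} = \frac{1}{2} \cdot 704 = 352$)
$X G{\left(-17 \right)} - 1516 = 352 \left(45 - 9 \left(-17\right)^{2}\right) - 1516 = 352 \left(45 - 2601\right) - 1516 = 352 \left(-2556\right) - 1516 = -899712 - 1516 = -901228$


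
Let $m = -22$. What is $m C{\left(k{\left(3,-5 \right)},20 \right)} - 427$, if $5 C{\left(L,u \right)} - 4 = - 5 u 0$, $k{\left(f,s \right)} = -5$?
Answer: $- \frac{2223}{5} \approx -444.6$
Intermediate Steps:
$C{\left(L,u \right)} = \frac{4}{5}$ ($C{\left(L,u \right)} = \frac{4}{5} + \frac{- 5 u 0}{5} = \frac{4}{5} + \frac{1}{5} \cdot 0 = \frac{4}{5} + 0 = \frac{4}{5}$)
$m C{\left(k{\left(3,-5 \right)},20 \right)} - 427 = \left(-22\right) \frac{4}{5} - 427 = - \frac{88}{5} - 427 = - \frac{2223}{5}$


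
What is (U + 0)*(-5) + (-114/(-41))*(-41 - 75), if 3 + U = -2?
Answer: -12199/41 ≈ -297.54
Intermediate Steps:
U = -5 (U = -3 - 2 = -5)
(U + 0)*(-5) + (-114/(-41))*(-41 - 75) = (-5 + 0)*(-5) + (-114/(-41))*(-41 - 75) = -5*(-5) - 114*(-1/41)*(-116) = 25 + (114/41)*(-116) = 25 - 13224/41 = -12199/41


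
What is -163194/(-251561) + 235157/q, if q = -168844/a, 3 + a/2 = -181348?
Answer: 825236414842915/1633637134 ≈ 5.0515e+5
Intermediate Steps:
a = -362702 (a = -6 + 2*(-181348) = -6 - 362696 = -362702)
q = 84422/181351 (q = -168844/(-362702) = -168844*(-1/362702) = 84422/181351 ≈ 0.46552)
-163194/(-251561) + 235157/q = -163194/(-251561) + 235157/(84422/181351) = -163194*(-1/251561) + 235157*(181351/84422) = 163194/251561 + 3280458239/6494 = 825236414842915/1633637134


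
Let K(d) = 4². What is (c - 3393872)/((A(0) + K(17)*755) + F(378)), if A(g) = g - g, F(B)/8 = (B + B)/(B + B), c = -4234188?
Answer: -1907015/3022 ≈ -631.04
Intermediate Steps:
K(d) = 16
F(B) = 8 (F(B) = 8*((B + B)/(B + B)) = 8*((2*B)/((2*B))) = 8*((2*B)*(1/(2*B))) = 8*1 = 8)
A(g) = 0
(c - 3393872)/((A(0) + K(17)*755) + F(378)) = (-4234188 - 3393872)/((0 + 16*755) + 8) = -7628060/((0 + 12080) + 8) = -7628060/(12080 + 8) = -7628060/12088 = -7628060*1/12088 = -1907015/3022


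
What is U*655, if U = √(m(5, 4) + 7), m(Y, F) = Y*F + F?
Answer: 655*√31 ≈ 3646.9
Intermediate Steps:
m(Y, F) = F + F*Y (m(Y, F) = F*Y + F = F + F*Y)
U = √31 (U = √(4*(1 + 5) + 7) = √(4*6 + 7) = √(24 + 7) = √31 ≈ 5.5678)
U*655 = √31*655 = 655*√31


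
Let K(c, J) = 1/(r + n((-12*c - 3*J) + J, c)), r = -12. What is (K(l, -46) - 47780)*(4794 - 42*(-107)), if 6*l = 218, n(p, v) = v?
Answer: -32395958856/73 ≈ -4.4378e+8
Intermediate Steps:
l = 109/3 (l = (1/6)*218 = 109/3 ≈ 36.333)
K(c, J) = 1/(-12 + c)
(K(l, -46) - 47780)*(4794 - 42*(-107)) = (1/(-12 + 109/3) - 47780)*(4794 - 42*(-107)) = (1/(73/3) - 47780)*(4794 + 4494) = (3/73 - 47780)*9288 = -3487937/73*9288 = -32395958856/73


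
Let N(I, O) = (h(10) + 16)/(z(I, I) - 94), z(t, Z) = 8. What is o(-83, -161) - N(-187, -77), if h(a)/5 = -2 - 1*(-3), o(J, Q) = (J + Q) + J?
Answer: -28101/86 ≈ -326.76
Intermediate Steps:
o(J, Q) = Q + 2*J
h(a) = 5 (h(a) = 5*(-2 - 1*(-3)) = 5*(-2 + 3) = 5*1 = 5)
N(I, O) = -21/86 (N(I, O) = (5 + 16)/(8 - 94) = 21/(-86) = 21*(-1/86) = -21/86)
o(-83, -161) - N(-187, -77) = (-161 + 2*(-83)) - 1*(-21/86) = (-161 - 166) + 21/86 = -327 + 21/86 = -28101/86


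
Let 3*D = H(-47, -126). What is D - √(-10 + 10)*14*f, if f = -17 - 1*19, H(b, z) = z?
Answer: -42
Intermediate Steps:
f = -36 (f = -17 - 19 = -36)
D = -42 (D = (⅓)*(-126) = -42)
D - √(-10 + 10)*14*f = -42 - √(-10 + 10)*14*(-36) = -42 - √0*14*(-36) = -42 - 0*14*(-36) = -42 - 0*(-36) = -42 - 1*0 = -42 + 0 = -42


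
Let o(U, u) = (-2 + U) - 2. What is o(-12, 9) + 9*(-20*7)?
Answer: -1276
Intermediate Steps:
o(U, u) = -4 + U
o(-12, 9) + 9*(-20*7) = (-4 - 12) + 9*(-20*7) = -16 + 9*(-140) = -16 - 1260 = -1276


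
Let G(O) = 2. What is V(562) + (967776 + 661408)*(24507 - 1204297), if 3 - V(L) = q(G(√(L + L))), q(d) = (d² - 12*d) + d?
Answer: -1922094991339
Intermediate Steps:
q(d) = d² - 11*d
V(L) = 21 (V(L) = 3 - 2*(-11 + 2) = 3 - 2*(-9) = 3 - 1*(-18) = 3 + 18 = 21)
V(562) + (967776 + 661408)*(24507 - 1204297) = 21 + (967776 + 661408)*(24507 - 1204297) = 21 + 1629184*(-1179790) = 21 - 1922094991360 = -1922094991339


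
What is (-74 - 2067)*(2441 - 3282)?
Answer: 1800581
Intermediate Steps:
(-74 - 2067)*(2441 - 3282) = -2141*(-841) = 1800581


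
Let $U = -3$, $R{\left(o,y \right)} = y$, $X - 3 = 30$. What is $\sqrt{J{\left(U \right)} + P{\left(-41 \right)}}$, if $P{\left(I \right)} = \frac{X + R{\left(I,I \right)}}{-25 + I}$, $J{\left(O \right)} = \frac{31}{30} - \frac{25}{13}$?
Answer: $\frac{i \sqrt{1571570}}{1430} \approx 0.87666 i$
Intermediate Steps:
$X = 33$ ($X = 3 + 30 = 33$)
$J{\left(O \right)} = - \frac{347}{390}$ ($J{\left(O \right)} = 31 \cdot \frac{1}{30} - \frac{25}{13} = \frac{31}{30} - \frac{25}{13} = - \frac{347}{390}$)
$P{\left(I \right)} = \frac{33 + I}{-25 + I}$
$\sqrt{J{\left(U \right)} + P{\left(-41 \right)}} = \sqrt{- \frac{347}{390} + \frac{33 - 41}{-25 - 41}} = \sqrt{- \frac{347}{390} + \frac{1}{-66} \left(-8\right)} = \sqrt{- \frac{347}{390} - - \frac{4}{33}} = \sqrt{- \frac{347}{390} + \frac{4}{33}} = \sqrt{- \frac{1099}{1430}} = \frac{i \sqrt{1571570}}{1430}$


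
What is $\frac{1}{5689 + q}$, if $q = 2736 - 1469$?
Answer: $\frac{1}{6956} \approx 0.00014376$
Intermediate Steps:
$q = 1267$ ($q = 2736 - 1469 = 1267$)
$\frac{1}{5689 + q} = \frac{1}{5689 + 1267} = \frac{1}{6956}$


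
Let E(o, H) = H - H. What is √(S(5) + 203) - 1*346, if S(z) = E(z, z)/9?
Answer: -346 + √203 ≈ -331.75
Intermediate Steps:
E(o, H) = 0
S(z) = 0 (S(z) = 0/9 = 0*(⅑) = 0)
√(S(5) + 203) - 1*346 = √(0 + 203) - 1*346 = √203 - 346 = -346 + √203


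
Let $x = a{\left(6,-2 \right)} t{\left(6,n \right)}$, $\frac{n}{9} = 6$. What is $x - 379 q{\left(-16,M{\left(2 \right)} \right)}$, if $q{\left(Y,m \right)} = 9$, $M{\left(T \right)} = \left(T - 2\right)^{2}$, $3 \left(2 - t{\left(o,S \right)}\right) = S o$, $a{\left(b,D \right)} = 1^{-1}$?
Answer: $-3517$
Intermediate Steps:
$n = 54$ ($n = 9 \cdot 6 = 54$)
$a{\left(b,D \right)} = 1$
$t{\left(o,S \right)} = 2 - \frac{S o}{3}$
$x = -106$ ($x = 1 \left(2 - 18 \cdot 6\right) = 1 \left(2 - 108\right) = 1 \left(-106\right) = -106$)
$M{\left(T \right)} = \left(-2 + T\right)^{2}$
$x - 379 q{\left(-16,M{\left(2 \right)} \right)} = -106 - 3411 = -3517$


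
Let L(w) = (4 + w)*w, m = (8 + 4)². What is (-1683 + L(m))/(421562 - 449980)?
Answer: -19629/28418 ≈ -0.69072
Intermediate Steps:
m = 144 (m = 12² = 144)
L(w) = w*(4 + w)
(-1683 + L(m))/(421562 - 449980) = (-1683 + 144*(4 + 144))/(421562 - 449980) = (-1683 + 144*148)/(-28418) = (-1683 + 21312)*(-1/28418) = 19629*(-1/28418) = -19629/28418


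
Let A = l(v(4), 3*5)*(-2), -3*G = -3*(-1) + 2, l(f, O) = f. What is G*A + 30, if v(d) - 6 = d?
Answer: 190/3 ≈ 63.333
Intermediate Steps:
v(d) = 6 + d
G = -5/3 (G = -(-3*(-1) + 2)/3 = -(3 + 2)/3 = -⅓*5 = -5/3 ≈ -1.6667)
A = -20 (A = (6 + 4)*(-2) = 10*(-2) = -20)
G*A + 30 = -5/3*(-20) + 30 = 100/3 + 30 = 190/3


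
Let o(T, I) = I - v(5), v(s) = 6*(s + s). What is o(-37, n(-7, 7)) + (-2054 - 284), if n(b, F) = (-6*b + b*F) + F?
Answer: -2398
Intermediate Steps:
n(b, F) = F - 6*b + F*b (n(b, F) = (-6*b + F*b) + F = F - 6*b + F*b)
v(s) = 12*s (v(s) = 6*(2*s) = 12*s)
o(T, I) = -60 + I (o(T, I) = I - 12*5 = I - 1*60 = I - 60 = -60 + I)
o(-37, n(-7, 7)) + (-2054 - 284) = (-60 + (7 - 6*(-7) + 7*(-7))) + (-2054 - 284) = (-60 + (7 + 42 - 49)) - 2338 = (-60 + 0) - 2338 = -60 - 2338 = -2398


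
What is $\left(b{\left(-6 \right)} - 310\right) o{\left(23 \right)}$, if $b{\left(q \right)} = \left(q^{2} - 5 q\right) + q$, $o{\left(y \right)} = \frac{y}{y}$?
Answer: $-250$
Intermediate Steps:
$o{\left(y \right)} = 1$
$b{\left(q \right)} = q^{2} - 4 q$
$\left(b{\left(-6 \right)} - 310\right) o{\left(23 \right)} = \left(- 6 \left(-4 - 6\right) - 310\right) 1 = \left(\left(-6\right) \left(-10\right) - 310\right) 1 = \left(60 - 310\right) 1 = \left(-250\right) 1 = -250$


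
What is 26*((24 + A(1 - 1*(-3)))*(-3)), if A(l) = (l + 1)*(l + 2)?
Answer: -4212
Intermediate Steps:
A(l) = (1 + l)*(2 + l)
26*((24 + A(1 - 1*(-3)))*(-3)) = 26*((24 + (2 + (1 - 1*(-3))² + 3*(1 - 1*(-3))))*(-3)) = 26*((24 + (2 + (1 + 3)² + 3*(1 + 3)))*(-3)) = 26*((24 + (2 + 4² + 3*4))*(-3)) = 26*((24 + (2 + 16 + 12))*(-3)) = 26*((24 + 30)*(-3)) = 26*(54*(-3)) = 26*(-162) = -4212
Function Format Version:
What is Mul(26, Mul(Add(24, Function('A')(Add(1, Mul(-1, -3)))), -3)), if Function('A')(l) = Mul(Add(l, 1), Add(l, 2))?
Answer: -4212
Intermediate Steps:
Function('A')(l) = Mul(Add(1, l), Add(2, l))
Mul(26, Mul(Add(24, Function('A')(Add(1, Mul(-1, -3)))), -3)) = Mul(26, Mul(Add(24, Add(2, Pow(Add(1, Mul(-1, -3)), 2), Mul(3, Add(1, Mul(-1, -3))))), -3)) = Mul(26, Mul(Add(24, Add(2, Pow(Add(1, 3), 2), Mul(3, Add(1, 3)))), -3)) = Mul(26, Mul(Add(24, Add(2, Pow(4, 2), Mul(3, 4))), -3)) = Mul(26, Mul(Add(24, Add(2, 16, 12)), -3)) = Mul(26, Mul(Add(24, 30), -3)) = Mul(26, Mul(54, -3)) = Mul(26, -162) = -4212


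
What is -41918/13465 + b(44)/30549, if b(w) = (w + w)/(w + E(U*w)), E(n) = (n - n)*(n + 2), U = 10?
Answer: -1280526052/411342285 ≈ -3.1130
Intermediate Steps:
E(n) = 0 (E(n) = 0*(2 + n) = 0)
b(w) = 2 (b(w) = (w + w)/(w + 0) = (2*w)/w = 2)
-41918/13465 + b(44)/30549 = -41918/13465 + 2/30549 = -1280526052/411342285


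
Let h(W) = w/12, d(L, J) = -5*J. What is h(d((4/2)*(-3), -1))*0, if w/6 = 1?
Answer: 0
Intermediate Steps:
w = 6 (w = 6*1 = 6)
h(W) = 1/2 (h(W) = 6/12 = 6*(1/12) = 1/2)
h(d((4/2)*(-3), -1))*0 = (1/2)*0 = 0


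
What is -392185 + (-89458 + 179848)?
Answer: -301795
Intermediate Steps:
-392185 + (-89458 + 179848) = -392185 + 90390 = -301795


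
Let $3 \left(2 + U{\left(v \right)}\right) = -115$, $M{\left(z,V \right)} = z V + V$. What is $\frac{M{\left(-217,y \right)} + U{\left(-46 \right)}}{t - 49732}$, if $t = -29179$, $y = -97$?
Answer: $- \frac{62735}{236733} \approx -0.265$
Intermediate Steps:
$M{\left(z,V \right)} = V + V z$ ($M{\left(z,V \right)} = V z + V = V + V z$)
$U{\left(v \right)} = - \frac{121}{3}$ ($U{\left(v \right)} = -2 + \frac{1}{3} \left(-115\right) = -2 - \frac{115}{3} = - \frac{121}{3}$)
$\frac{M{\left(-217,y \right)} + U{\left(-46 \right)}}{t - 49732} = \frac{- 97 \left(1 - 217\right) - \frac{121}{3}}{-29179 - 49732} = \frac{\left(-97\right) \left(-216\right) - \frac{121}{3}}{-78911} = \left(20952 - \frac{121}{3}\right) \left(- \frac{1}{78911}\right) = \frac{62735}{3} \left(- \frac{1}{78911}\right) = - \frac{62735}{236733}$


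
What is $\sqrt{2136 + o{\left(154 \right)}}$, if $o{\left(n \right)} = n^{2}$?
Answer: $2 \sqrt{6463} \approx 160.79$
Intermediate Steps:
$\sqrt{2136 + o{\left(154 \right)}} = \sqrt{2136 + 154^{2}} = \sqrt{2136 + 23716} = \sqrt{25852} = 2 \sqrt{6463}$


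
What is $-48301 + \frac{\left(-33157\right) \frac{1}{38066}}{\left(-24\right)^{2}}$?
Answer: $- \frac{1059048531973}{21926016} \approx -48301.0$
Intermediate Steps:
$-48301 + \frac{\left(-33157\right) \frac{1}{38066}}{\left(-24\right)^{2}} = -48301 + \frac{\left(-33157\right) \frac{1}{38066}}{576} = -48301 - \frac{33157}{21926016} = - \frac{1059048531973}{21926016}$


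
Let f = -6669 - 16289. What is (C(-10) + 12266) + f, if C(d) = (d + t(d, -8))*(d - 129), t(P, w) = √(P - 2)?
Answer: -9302 - 278*I*√3 ≈ -9302.0 - 481.51*I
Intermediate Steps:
t(P, w) = √(-2 + P)
C(d) = (-129 + d)*(d + √(-2 + d)) (C(d) = (d + √(-2 + d))*(d - 129) = (d + √(-2 + d))*(-129 + d) = (-129 + d)*(d + √(-2 + d)))
f = -22958
(C(-10) + 12266) + f = (((-10)² - 129*(-10) - 129*√(-2 - 10) - 10*√(-2 - 10)) + 12266) - 22958 = ((100 + 1290 - 258*I*√3 - 20*I*√3) + 12266) - 22958 = ((1390 - 278*I*√3) + 12266) - 22958 = (13656 - 278*I*√3) - 22958 = -9302 - 278*I*√3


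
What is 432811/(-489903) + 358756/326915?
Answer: 34263232603/160156639245 ≈ 0.21394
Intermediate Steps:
432811/(-489903) + 358756/326915 = 432811*(-1/489903) + 358756*(1/326915) = -432811/489903 + 358756/326915 = 34263232603/160156639245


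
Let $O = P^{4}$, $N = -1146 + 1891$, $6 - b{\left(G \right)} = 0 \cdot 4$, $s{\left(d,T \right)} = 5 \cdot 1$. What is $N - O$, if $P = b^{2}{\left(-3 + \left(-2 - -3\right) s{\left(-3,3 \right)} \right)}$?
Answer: $-1678871$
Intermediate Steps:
$s{\left(d,T \right)} = 5$
$b{\left(G \right)} = 6$ ($b{\left(G \right)} = 6 - 0 \cdot 4 = 6 - 0 = 6 + 0 = 6$)
$N = 745$
$P = 36$ ($P = 6^{2} = 36$)
$O = 1679616$ ($O = 36^{4} = 1679616$)
$N - O = 745 - 1679616 = -1678871$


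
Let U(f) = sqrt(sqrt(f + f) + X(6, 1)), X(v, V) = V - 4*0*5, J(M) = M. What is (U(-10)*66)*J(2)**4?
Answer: 1056*sqrt(1 + 2*I*sqrt(5)) ≈ 1764.3 + 1413.3*I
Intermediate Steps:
X(v, V) = V (X(v, V) = V + 0*5 = V + 0 = V)
U(f) = sqrt(1 + sqrt(2)*sqrt(f)) (U(f) = sqrt(sqrt(f + f) + 1) = sqrt(sqrt(2*f) + 1) = sqrt(sqrt(2)*sqrt(f) + 1) = sqrt(1 + sqrt(2)*sqrt(f)))
(U(-10)*66)*J(2)**4 = (sqrt(1 + sqrt(2)*sqrt(-10))*66)*2**4 = (sqrt(1 + sqrt(2)*(I*sqrt(10)))*66)*16 = (sqrt(1 + 2*I*sqrt(5))*66)*16 = (66*sqrt(1 + 2*I*sqrt(5)))*16 = 1056*sqrt(1 + 2*I*sqrt(5))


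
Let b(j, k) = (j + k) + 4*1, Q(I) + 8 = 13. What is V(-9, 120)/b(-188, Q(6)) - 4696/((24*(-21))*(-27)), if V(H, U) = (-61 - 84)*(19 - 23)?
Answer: -1091653/304479 ≈ -3.5853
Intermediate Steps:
Q(I) = 5 (Q(I) = -8 + 13 = 5)
b(j, k) = 4 + j + k (b(j, k) = (j + k) + 4 = 4 + j + k)
V(H, U) = 580 (V(H, U) = -145*(-4) = 580)
V(-9, 120)/b(-188, Q(6)) - 4696/((24*(-21))*(-27)) = 580/(4 - 188 + 5) - 4696/((24*(-21))*(-27)) = 580/(-179) - 4696/((-504*(-27))) = 580*(-1/179) - 4696/13608 = -580/179 - 4696*1/13608 = -580/179 - 587/1701 = -1091653/304479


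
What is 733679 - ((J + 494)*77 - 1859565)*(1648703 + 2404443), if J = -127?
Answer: 7422551322355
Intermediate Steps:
733679 - ((J + 494)*77 - 1859565)*(1648703 + 2404443) = 733679 - ((-127 + 494)*77 - 1859565)*(1648703 + 2404443) = 733679 - (367*77 - 1859565)*4053146 = 733679 - (28259 - 1859565)*4053146 = 733679 - (-1831306)*4053146 = 733679 - 1*(-7422550588676) = 733679 + 7422550588676 = 7422551322355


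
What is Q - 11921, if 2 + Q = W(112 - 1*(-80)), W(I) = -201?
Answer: -12124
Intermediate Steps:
Q = -203 (Q = -2 - 201 = -203)
Q - 11921 = -203 - 11921 = -12124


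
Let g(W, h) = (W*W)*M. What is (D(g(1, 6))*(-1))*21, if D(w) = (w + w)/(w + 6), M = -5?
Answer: 210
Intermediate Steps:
g(W, h) = -5*W² (g(W, h) = (W*W)*(-5) = W²*(-5) = -5*W²)
D(w) = 2*w/(6 + w) (D(w) = (2*w)/(6 + w) = 2*w/(6 + w))
(D(g(1, 6))*(-1))*21 = ((2*(-5*1²)/(6 - 5*1²))*(-1))*21 = ((2*(-5*1)/(6 - 5*1))*(-1))*21 = ((2*(-5)/(6 - 5))*(-1))*21 = ((2*(-5)/1)*(-1))*21 = ((2*(-5)*1)*(-1))*21 = -10*(-1)*21 = 10*21 = 210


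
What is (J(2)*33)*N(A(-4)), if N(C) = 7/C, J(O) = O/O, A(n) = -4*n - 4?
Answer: 77/4 ≈ 19.250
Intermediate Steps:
A(n) = -4 - 4*n
J(O) = 1
(J(2)*33)*N(A(-4)) = (1*33)*(7/(-4 - 4*(-4))) = 33*(7/(-4 + 16)) = 33*(7/12) = 77/4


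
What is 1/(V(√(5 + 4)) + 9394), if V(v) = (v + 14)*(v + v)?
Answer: 1/9496 ≈ 0.00010531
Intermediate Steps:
V(v) = 2*v*(14 + v) (V(v) = (14 + v)*(2*v) = 2*v*(14 + v))
1/(V(√(5 + 4)) + 9394) = 1/(2*√(5 + 4)*(14 + √(5 + 4)) + 9394) = 1/(2*√9*(14 + √9) + 9394) = 1/(2*3*(14 + 3) + 9394) = 1/(2*3*17 + 9394) = 1/(102 + 9394) = 1/9496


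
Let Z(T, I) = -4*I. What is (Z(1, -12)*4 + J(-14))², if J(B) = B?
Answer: 31684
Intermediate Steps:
(Z(1, -12)*4 + J(-14))² = (-4*(-12)*4 - 14)² = (48*4 - 14)² = (192 - 14)² = 178² = 31684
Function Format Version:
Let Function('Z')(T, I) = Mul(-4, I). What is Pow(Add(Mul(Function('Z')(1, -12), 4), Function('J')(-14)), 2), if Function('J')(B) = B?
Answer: 31684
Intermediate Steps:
Pow(Add(Mul(Function('Z')(1, -12), 4), Function('J')(-14)), 2) = Pow(Add(Mul(Mul(-4, -12), 4), -14), 2) = Pow(Add(Mul(48, 4), -14), 2) = Pow(Add(192, -14), 2) = Pow(178, 2) = 31684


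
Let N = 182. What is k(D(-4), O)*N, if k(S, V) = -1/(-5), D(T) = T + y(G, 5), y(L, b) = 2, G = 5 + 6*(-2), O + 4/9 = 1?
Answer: 182/5 ≈ 36.400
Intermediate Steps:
O = 5/9 (O = -4/9 + 1 = 5/9 ≈ 0.55556)
G = -7 (G = 5 - 12 = -7)
D(T) = 2 + T (D(T) = T + 2 = 2 + T)
k(S, V) = ⅕ (k(S, V) = -1*(-⅕) = ⅕)
k(D(-4), O)*N = (⅕)*182 = 182/5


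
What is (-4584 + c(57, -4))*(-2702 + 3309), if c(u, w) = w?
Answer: -2784916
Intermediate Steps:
(-4584 + c(57, -4))*(-2702 + 3309) = (-4584 - 4)*(-2702 + 3309) = -4588*607 = -2784916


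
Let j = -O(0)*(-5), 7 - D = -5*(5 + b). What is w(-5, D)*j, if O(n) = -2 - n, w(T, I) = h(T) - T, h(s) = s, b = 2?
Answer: 0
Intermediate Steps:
D = 42 (D = 7 - (-5)*(5 + 2) = 7 - (-5)*7 = 7 - 1*(-35) = 7 + 35 = 42)
w(T, I) = 0 (w(T, I) = T - T = 0)
j = -10 (j = -(-2 - 1*0)*(-5) = -(-2 + 0)*(-5) = -1*(-2)*(-5) = 2*(-5) = -10)
w(-5, D)*j = 0*(-10) = 0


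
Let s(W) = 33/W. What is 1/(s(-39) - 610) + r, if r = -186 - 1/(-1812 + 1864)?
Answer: -76813969/412932 ≈ -186.02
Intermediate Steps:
r = -9673/52 (r = -186 - 1/52 = -9673/52 ≈ -186.02)
1/(s(-39) - 610) + r = 1/(33/(-39) - 610) - 9673/52 = 1/(33*(-1/39) - 610) - 9673/52 = 1/(-11/13 - 610) - 9673/52 = 1/(-7941/13) - 9673/52 = -13/7941 - 9673/52 = -76813969/412932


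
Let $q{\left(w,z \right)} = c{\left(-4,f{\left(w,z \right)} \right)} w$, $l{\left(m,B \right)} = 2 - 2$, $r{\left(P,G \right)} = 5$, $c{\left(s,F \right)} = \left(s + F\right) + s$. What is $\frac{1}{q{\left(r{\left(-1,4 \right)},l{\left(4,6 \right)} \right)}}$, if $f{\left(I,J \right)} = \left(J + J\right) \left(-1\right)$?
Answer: $- \frac{1}{40} \approx -0.025$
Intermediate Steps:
$f{\left(I,J \right)} = - 2 J$ ($f{\left(I,J \right)} = 2 J \left(-1\right) = - 2 J$)
$c{\left(s,F \right)} = F + 2 s$ ($c{\left(s,F \right)} = \left(F + s\right) + s = F + 2 s$)
$l{\left(m,B \right)} = 0$ ($l{\left(m,B \right)} = 2 - 2 = 0$)
$q{\left(w,z \right)} = w \left(-8 - 2 z\right)$ ($q{\left(w,z \right)} = \left(- 2 z + 2 \left(-4\right)\right) w = \left(- 2 z - 8\right) w = \left(-8 - 2 z\right) w = w \left(-8 - 2 z\right)$)
$\frac{1}{q{\left(r{\left(-1,4 \right)},l{\left(4,6 \right)} \right)}} = \frac{1}{\left(-2\right) 5 \left(4 + 0\right)} = \frac{1}{\left(-2\right) 5 \cdot 4} = \frac{1}{-40} = - \frac{1}{40}$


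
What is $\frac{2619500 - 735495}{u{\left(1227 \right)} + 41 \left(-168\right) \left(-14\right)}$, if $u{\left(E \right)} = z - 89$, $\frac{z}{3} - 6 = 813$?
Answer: $\frac{376801}{19760} \approx 19.069$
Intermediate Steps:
$z = 2457$ ($z = 18 + 3 \cdot 813 = 18 + 2439 = 2457$)
$u{\left(E \right)} = 2368$ ($u{\left(E \right)} = 2457 - 89 = 2368$)
$\frac{2619500 - 735495}{u{\left(1227 \right)} + 41 \left(-168\right) \left(-14\right)} = \frac{2619500 - 735495}{2368 + 41 \left(-168\right) \left(-14\right)} = \frac{1884005}{2368 - -96432} = \frac{1884005}{2368 + 96432} = \frac{1884005}{98800} = 1884005 \cdot \frac{1}{98800} = \frac{376801}{19760}$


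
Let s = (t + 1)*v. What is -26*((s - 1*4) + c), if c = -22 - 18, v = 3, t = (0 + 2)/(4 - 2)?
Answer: 988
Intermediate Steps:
t = 1 (t = 2/2 = 2*(½) = 1)
c = -40
s = 6 (s = (1 + 1)*3 = 2*3 = 6)
-26*((s - 1*4) + c) = -26*((6 - 1*4) - 40) = -26*((6 - 4) - 40) = -26*(2 - 40) = -26*(-38) = 988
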